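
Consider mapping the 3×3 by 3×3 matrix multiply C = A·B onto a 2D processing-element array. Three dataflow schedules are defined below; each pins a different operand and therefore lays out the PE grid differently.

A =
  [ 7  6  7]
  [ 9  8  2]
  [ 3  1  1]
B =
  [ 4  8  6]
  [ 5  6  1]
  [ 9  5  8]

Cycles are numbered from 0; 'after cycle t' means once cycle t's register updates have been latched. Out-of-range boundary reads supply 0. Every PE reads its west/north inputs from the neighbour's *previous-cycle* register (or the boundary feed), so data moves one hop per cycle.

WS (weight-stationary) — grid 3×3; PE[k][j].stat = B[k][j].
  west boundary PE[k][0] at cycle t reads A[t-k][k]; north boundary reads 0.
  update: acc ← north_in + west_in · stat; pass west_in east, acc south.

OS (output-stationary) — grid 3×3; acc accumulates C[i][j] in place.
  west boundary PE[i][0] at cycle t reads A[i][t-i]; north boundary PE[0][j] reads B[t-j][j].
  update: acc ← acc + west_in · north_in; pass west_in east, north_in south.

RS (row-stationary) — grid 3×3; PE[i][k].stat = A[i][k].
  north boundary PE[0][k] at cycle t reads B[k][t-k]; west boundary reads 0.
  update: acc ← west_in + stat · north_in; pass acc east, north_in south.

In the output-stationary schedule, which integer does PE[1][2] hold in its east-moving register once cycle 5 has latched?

OS (3×3). Following PE[1][2] plus its west/north inputs:
  after 0 — PE[0][2] acc=0, pass-E 0, pass-S 0
  after 0 — PE[1][1] acc=0, pass-E 0, pass-S 0
  after 0 — PE[1][2] acc=0, pass-E 0, pass-S 0
  after 1 — PE[0][2] acc=0, pass-E 0, pass-S 0
  after 1 — PE[1][1] acc=0, pass-E 0, pass-S 0
  after 1 — PE[1][2] acc=0, pass-E 0, pass-S 0
  after 2 — PE[0][2] acc=42, pass-E 7, pass-S 6
  after 2 — PE[1][1] acc=72, pass-E 9, pass-S 8
  after 2 — PE[1][2] acc=0, pass-E 0, pass-S 0
  after 3 — PE[0][2] acc=48, pass-E 6, pass-S 1
  after 3 — PE[1][1] acc=120, pass-E 8, pass-S 6
  after 3 — PE[1][2] acc=54, pass-E 9, pass-S 6
  after 4 — PE[0][2] acc=104, pass-E 7, pass-S 8
  after 4 — PE[1][1] acc=130, pass-E 2, pass-S 5
  after 4 — PE[1][2] acc=62, pass-E 8, pass-S 1
  after 5 — PE[0][2] acc=104, pass-E 0, pass-S 0
  after 5 — PE[1][1] acc=130, pass-E 0, pass-S 0
  after 5 — PE[1][2] acc=78, pass-E 2, pass-S 8

register = 2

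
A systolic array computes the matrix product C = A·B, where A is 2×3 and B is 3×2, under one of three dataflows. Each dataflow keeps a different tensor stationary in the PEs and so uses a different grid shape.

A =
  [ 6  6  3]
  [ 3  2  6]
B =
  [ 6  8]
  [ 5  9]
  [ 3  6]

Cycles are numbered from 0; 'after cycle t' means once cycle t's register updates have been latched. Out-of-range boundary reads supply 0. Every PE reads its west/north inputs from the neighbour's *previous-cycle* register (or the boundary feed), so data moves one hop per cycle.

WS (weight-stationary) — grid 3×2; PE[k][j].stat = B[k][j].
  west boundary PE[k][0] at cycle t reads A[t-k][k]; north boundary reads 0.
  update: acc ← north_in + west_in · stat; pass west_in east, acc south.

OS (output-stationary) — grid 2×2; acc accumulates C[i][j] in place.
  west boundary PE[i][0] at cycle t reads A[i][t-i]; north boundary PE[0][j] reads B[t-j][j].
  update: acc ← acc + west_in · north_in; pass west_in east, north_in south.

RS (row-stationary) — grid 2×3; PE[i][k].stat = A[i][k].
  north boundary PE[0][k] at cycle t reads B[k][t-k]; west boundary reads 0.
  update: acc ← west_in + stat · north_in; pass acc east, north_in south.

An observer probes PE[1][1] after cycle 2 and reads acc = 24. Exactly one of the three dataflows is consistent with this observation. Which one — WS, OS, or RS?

dataflow = OS

— WS: 3×2; PE[1][1] trace:
  t=0 PE[1][1]: acc=0 h=0 v=0
  t=1 PE[1][1]: acc=0 h=0 v=0
  t=2 PE[1][1]: acc=102 h=6 v=102
— OS: 2×2; PE[1][1] trace:
  t=0 PE[1][1]: acc=0 h=0 v=0
  t=1 PE[1][1]: acc=0 h=0 v=0
  t=2 PE[1][1]: acc=24 h=3 v=8
— RS: 2×3; PE[1][1] trace:
  t=0 PE[1][1]: acc=0 h=0 v=0
  t=1 PE[1][1]: acc=0 h=0 v=0
  t=2 PE[1][1]: acc=28 h=28 v=5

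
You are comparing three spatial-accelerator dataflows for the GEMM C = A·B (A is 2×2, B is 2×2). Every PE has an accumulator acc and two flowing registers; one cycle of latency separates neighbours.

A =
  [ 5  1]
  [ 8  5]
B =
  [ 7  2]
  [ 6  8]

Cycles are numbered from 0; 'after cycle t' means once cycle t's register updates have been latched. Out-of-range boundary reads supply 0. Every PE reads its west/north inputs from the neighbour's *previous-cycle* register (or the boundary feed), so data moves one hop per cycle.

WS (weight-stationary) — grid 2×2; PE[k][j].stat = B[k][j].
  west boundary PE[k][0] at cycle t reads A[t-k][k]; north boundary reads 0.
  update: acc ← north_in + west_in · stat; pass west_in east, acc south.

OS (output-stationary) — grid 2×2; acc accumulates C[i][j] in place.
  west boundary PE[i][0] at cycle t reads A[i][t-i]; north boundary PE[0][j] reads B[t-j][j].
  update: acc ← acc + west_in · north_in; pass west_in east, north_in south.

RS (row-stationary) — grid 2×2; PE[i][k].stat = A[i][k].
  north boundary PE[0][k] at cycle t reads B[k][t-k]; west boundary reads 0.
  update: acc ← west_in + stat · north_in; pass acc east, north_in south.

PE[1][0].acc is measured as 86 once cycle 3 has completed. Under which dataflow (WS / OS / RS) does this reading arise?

— WS: 2×2; PE[1][0] trace:
  step 0 · PE1,0: acc=0; fwd→0 fwd↓0
  step 1 · PE1,0: acc=41; fwd→1 fwd↓41
  step 2 · PE1,0: acc=86; fwd→5 fwd↓86
  step 3 · PE1,0: acc=0; fwd→0 fwd↓0
— OS: 2×2; PE[1][0] trace:
  step 0 · PE1,0: acc=0; fwd→0 fwd↓0
  step 1 · PE1,0: acc=56; fwd→8 fwd↓7
  step 2 · PE1,0: acc=86; fwd→5 fwd↓6
  step 3 · PE1,0: acc=86; fwd→0 fwd↓0
— RS: 2×2; PE[1][0] trace:
  step 0 · PE1,0: acc=0; fwd→0 fwd↓0
  step 1 · PE1,0: acc=56; fwd→56 fwd↓7
  step 2 · PE1,0: acc=16; fwd→16 fwd↓2
  step 3 · PE1,0: acc=0; fwd→0 fwd↓0

dataflow = OS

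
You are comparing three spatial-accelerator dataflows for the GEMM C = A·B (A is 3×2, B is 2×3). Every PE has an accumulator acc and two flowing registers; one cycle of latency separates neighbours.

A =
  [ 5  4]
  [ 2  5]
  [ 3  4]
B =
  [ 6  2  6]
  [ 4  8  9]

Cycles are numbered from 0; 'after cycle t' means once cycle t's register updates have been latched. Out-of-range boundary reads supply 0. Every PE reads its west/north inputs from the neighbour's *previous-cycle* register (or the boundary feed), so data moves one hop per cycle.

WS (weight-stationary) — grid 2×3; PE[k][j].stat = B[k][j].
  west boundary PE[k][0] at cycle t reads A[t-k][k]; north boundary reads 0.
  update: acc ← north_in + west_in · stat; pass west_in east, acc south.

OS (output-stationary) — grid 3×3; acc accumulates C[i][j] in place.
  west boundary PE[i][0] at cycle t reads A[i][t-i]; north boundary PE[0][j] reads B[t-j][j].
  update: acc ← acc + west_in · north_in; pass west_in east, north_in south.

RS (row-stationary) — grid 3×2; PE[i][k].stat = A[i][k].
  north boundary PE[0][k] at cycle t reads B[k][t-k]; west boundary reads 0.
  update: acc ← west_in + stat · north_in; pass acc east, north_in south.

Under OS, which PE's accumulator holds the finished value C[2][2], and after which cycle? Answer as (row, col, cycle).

(row, col, cycle) = (2, 2, 5)

Under OS, C[2][2] lands at PE[2][2]:
  cycle 0: PE[2][2] → acc 0, east 0, south 0
  cycle 1: PE[2][2] → acc 0, east 0, south 0
  cycle 2: PE[2][2] → acc 0, east 0, south 0
  cycle 3: PE[2][2] → acc 0, east 0, south 0
  cycle 4: PE[2][2] → acc 18, east 3, south 6
  cycle 5: PE[2][2] → acc 54, east 4, south 9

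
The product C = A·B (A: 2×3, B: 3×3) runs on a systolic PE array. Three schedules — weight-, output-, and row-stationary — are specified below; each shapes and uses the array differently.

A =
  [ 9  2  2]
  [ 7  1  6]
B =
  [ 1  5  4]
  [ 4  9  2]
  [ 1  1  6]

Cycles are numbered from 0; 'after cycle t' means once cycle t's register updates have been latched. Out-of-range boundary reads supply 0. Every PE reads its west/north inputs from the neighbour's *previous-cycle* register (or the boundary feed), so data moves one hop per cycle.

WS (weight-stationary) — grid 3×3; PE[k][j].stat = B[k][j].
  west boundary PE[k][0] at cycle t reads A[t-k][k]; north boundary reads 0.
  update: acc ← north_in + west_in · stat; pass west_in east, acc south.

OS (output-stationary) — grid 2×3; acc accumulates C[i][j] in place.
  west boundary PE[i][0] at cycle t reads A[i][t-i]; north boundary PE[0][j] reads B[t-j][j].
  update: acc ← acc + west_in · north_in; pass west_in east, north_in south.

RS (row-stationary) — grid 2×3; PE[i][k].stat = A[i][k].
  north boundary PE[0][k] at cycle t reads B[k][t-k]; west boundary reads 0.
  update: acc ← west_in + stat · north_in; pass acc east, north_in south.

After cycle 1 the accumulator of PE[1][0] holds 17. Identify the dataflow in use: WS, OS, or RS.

dataflow = WS

WS (3×3 grid), PE[1][0]:
  after 0 — PE[1][0] acc=0, pass-E 0, pass-S 0
  after 1 — PE[1][0] acc=17, pass-E 2, pass-S 17
OS (2×3 grid), PE[1][0]:
  after 0 — PE[1][0] acc=0, pass-E 0, pass-S 0
  after 1 — PE[1][0] acc=7, pass-E 7, pass-S 1
RS (2×3 grid), PE[1][0]:
  after 0 — PE[1][0] acc=0, pass-E 0, pass-S 0
  after 1 — PE[1][0] acc=7, pass-E 7, pass-S 1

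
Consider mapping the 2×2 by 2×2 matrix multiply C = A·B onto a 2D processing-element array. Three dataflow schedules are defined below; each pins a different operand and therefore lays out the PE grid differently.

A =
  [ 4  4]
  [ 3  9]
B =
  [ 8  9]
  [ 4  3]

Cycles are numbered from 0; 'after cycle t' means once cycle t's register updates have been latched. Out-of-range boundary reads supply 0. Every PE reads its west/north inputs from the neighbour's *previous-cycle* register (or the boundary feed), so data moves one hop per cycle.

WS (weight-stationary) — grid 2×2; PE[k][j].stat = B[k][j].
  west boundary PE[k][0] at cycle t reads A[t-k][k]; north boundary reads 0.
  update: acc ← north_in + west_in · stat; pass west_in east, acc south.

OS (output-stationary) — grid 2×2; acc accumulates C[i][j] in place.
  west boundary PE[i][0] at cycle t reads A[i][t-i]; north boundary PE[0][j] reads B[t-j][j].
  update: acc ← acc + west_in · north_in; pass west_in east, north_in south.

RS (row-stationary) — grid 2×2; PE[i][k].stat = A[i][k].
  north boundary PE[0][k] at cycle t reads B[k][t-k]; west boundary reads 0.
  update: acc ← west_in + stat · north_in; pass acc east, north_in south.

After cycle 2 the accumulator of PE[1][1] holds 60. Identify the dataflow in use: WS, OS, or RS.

dataflow = RS

WS (2×2 grid), PE[1][1]:
  0: (1,1).acc=0  regs=<0,0>
  1: (1,1).acc=0  regs=<0,0>
  2: (1,1).acc=48  regs=<4,48>
OS (2×2 grid), PE[1][1]:
  0: (1,1).acc=0  regs=<0,0>
  1: (1,1).acc=0  regs=<0,0>
  2: (1,1).acc=27  regs=<3,9>
RS (2×2 grid), PE[1][1]:
  0: (1,1).acc=0  regs=<0,0>
  1: (1,1).acc=0  regs=<0,0>
  2: (1,1).acc=60  regs=<60,4>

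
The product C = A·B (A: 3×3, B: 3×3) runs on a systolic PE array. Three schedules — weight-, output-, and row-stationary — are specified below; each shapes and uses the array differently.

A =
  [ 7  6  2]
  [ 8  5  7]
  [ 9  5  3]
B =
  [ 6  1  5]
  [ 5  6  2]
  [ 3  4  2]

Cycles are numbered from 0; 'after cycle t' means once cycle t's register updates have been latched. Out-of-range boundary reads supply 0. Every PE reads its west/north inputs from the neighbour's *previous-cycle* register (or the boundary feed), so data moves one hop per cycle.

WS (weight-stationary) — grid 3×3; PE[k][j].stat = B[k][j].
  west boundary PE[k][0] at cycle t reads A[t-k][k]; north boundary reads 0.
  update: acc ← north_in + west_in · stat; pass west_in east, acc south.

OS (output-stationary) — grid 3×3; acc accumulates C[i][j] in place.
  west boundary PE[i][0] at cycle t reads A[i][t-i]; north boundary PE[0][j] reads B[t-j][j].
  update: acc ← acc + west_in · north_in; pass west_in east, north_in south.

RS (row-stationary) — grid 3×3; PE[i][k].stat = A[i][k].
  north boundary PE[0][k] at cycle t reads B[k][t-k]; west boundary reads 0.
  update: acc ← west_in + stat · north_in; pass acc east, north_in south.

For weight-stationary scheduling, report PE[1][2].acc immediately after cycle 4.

WS on a 3×3 grid — tracing PE[1][2] and its feeders:
  @0  [0,2]  acc 0  |  →0  ↓0
  @0  [1,1]  acc 0  |  →0  ↓0
  @0  [1,2]  acc 0  |  →0  ↓0
  @1  [0,2]  acc 0  |  →0  ↓0
  @1  [1,1]  acc 0  |  →0  ↓0
  @1  [1,2]  acc 0  |  →0  ↓0
  @2  [0,2]  acc 35  |  →7  ↓35
  @2  [1,1]  acc 43  |  →6  ↓43
  @2  [1,2]  acc 0  |  →0  ↓0
  @3  [0,2]  acc 40  |  →8  ↓40
  @3  [1,1]  acc 38  |  →5  ↓38
  @3  [1,2]  acc 47  |  →6  ↓47
  @4  [0,2]  acc 45  |  →9  ↓45
  @4  [1,1]  acc 39  |  →5  ↓39
  @4  [1,2]  acc 50  |  →5  ↓50

PE[1][2].acc = 50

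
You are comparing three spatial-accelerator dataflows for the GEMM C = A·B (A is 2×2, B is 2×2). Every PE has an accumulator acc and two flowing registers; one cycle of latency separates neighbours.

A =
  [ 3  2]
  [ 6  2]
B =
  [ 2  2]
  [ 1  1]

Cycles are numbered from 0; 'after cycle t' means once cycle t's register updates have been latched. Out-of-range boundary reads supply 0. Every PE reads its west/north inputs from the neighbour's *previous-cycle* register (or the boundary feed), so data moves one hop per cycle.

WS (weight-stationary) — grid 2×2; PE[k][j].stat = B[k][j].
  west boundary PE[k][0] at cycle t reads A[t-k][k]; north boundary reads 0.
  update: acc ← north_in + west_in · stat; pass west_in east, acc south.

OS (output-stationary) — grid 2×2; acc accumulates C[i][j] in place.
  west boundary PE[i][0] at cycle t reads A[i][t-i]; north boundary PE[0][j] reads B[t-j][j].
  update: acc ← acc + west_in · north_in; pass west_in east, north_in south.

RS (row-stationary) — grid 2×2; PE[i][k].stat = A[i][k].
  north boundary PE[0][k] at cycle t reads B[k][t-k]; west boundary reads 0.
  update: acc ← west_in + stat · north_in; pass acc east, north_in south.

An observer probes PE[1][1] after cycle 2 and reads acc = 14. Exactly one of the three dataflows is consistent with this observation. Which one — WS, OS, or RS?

Under WS (2×2), PE[1][1]:
  t=0 PE[1][1]: acc=0 h=0 v=0
  t=1 PE[1][1]: acc=0 h=0 v=0
  t=2 PE[1][1]: acc=8 h=2 v=8
Under OS (2×2), PE[1][1]:
  t=0 PE[1][1]: acc=0 h=0 v=0
  t=1 PE[1][1]: acc=0 h=0 v=0
  t=2 PE[1][1]: acc=12 h=6 v=2
Under RS (2×2), PE[1][1]:
  t=0 PE[1][1]: acc=0 h=0 v=0
  t=1 PE[1][1]: acc=0 h=0 v=0
  t=2 PE[1][1]: acc=14 h=14 v=1

dataflow = RS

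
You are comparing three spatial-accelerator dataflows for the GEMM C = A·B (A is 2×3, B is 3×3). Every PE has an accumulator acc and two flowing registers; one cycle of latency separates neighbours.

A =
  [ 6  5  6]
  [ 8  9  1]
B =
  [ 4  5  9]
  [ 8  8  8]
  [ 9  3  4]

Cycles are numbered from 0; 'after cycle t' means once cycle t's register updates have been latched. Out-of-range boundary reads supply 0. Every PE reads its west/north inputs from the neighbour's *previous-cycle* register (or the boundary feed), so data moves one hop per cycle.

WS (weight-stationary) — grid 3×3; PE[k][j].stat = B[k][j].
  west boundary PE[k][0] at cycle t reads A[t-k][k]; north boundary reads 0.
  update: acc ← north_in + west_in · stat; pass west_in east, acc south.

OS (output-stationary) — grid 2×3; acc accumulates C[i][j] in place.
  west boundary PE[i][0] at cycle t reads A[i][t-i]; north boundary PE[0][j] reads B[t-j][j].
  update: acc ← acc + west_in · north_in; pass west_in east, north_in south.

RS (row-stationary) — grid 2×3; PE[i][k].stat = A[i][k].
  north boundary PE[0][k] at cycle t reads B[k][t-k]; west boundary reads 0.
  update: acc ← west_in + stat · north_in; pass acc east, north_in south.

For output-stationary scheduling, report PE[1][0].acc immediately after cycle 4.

PE[1][0].acc = 113

OS on a 2×3 grid — tracing PE[1][0] and its feeders:
  step 0 · PE0,0: acc=24; fwd→6 fwd↓4
  step 0 · PE1,0: acc=0; fwd→0 fwd↓0
  step 1 · PE0,0: acc=64; fwd→5 fwd↓8
  step 1 · PE1,0: acc=32; fwd→8 fwd↓4
  step 2 · PE0,0: acc=118; fwd→6 fwd↓9
  step 2 · PE1,0: acc=104; fwd→9 fwd↓8
  step 3 · PE0,0: acc=118; fwd→0 fwd↓0
  step 3 · PE1,0: acc=113; fwd→1 fwd↓9
  step 4 · PE0,0: acc=118; fwd→0 fwd↓0
  step 4 · PE1,0: acc=113; fwd→0 fwd↓0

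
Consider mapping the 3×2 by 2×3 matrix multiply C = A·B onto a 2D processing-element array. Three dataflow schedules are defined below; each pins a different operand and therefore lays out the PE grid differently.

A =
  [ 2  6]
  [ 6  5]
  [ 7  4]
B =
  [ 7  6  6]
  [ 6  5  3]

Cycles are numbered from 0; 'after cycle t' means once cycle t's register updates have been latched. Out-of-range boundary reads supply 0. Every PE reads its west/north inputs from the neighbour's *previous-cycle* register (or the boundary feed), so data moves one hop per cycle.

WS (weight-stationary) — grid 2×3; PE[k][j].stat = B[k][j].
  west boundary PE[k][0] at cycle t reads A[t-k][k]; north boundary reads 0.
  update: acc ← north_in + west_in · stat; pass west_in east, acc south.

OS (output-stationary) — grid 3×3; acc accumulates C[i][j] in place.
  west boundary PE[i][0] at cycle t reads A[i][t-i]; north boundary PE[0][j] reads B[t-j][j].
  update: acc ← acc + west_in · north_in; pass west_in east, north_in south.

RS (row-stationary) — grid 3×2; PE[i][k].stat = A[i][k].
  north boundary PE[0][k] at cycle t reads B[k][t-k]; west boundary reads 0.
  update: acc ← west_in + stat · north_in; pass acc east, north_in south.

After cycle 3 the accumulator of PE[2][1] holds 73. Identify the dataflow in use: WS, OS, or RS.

WS: PE[2][1] is outside its 2×3 grid.
OS (3×3 grid), PE[2][1]:
  after 0 — PE[2][1] acc=0, pass-E 0, pass-S 0
  after 1 — PE[2][1] acc=0, pass-E 0, pass-S 0
  after 2 — PE[2][1] acc=0, pass-E 0, pass-S 0
  after 3 — PE[2][1] acc=42, pass-E 7, pass-S 6
RS (3×2 grid), PE[2][1]:
  after 0 — PE[2][1] acc=0, pass-E 0, pass-S 0
  after 1 — PE[2][1] acc=0, pass-E 0, pass-S 0
  after 2 — PE[2][1] acc=0, pass-E 0, pass-S 0
  after 3 — PE[2][1] acc=73, pass-E 73, pass-S 6

dataflow = RS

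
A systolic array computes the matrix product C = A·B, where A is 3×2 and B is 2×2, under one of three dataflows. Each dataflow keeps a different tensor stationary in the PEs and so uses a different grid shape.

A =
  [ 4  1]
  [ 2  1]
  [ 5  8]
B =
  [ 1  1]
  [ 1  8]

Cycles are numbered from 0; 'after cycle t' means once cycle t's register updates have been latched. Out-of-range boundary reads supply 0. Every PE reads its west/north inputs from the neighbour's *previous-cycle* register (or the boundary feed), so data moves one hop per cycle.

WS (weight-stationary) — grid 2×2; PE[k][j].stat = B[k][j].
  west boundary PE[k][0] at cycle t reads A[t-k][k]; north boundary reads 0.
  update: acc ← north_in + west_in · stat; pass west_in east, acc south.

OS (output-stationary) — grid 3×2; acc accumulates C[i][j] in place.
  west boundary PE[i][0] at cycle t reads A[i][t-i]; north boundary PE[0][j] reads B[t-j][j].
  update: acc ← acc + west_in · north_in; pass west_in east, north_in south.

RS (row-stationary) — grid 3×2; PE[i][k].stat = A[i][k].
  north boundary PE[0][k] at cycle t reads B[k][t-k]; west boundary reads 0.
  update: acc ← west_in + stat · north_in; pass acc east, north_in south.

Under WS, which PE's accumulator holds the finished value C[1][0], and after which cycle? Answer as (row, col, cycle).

(row, col, cycle) = (1, 0, 2)

WS — PE[1][0] is where C[1][0] collects:
  after 0 — PE[1][0] acc=0, pass-E 0, pass-S 0
  after 1 — PE[1][0] acc=5, pass-E 1, pass-S 5
  after 2 — PE[1][0] acc=3, pass-E 1, pass-S 3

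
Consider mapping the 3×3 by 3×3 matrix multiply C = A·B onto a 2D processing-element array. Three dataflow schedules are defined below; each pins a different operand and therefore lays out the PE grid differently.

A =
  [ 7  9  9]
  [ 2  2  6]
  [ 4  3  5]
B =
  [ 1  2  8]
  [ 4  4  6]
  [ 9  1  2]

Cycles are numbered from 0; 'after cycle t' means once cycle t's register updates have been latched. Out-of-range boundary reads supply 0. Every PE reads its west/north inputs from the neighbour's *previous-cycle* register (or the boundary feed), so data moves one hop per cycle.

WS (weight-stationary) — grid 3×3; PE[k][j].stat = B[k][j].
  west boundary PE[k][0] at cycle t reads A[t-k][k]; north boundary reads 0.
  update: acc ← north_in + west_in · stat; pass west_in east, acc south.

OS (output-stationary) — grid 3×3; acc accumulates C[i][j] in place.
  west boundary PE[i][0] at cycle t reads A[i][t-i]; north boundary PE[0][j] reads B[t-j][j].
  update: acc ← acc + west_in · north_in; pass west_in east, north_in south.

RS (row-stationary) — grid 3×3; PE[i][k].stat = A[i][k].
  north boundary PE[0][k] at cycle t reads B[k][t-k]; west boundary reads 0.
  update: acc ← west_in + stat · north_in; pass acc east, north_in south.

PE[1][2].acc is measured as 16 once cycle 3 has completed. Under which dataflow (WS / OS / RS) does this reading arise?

dataflow = OS

Under WS (3×3), PE[1][2]:
  cycle 0: PE[1][2] → acc 0, east 0, south 0
  cycle 1: PE[1][2] → acc 0, east 0, south 0
  cycle 2: PE[1][2] → acc 0, east 0, south 0
  cycle 3: PE[1][2] → acc 110, east 9, south 110
Under OS (3×3), PE[1][2]:
  cycle 0: PE[1][2] → acc 0, east 0, south 0
  cycle 1: PE[1][2] → acc 0, east 0, south 0
  cycle 2: PE[1][2] → acc 0, east 0, south 0
  cycle 3: PE[1][2] → acc 16, east 2, south 8
Under RS (3×3), PE[1][2]:
  cycle 0: PE[1][2] → acc 0, east 0, south 0
  cycle 1: PE[1][2] → acc 0, east 0, south 0
  cycle 2: PE[1][2] → acc 0, east 0, south 0
  cycle 3: PE[1][2] → acc 64, east 64, south 9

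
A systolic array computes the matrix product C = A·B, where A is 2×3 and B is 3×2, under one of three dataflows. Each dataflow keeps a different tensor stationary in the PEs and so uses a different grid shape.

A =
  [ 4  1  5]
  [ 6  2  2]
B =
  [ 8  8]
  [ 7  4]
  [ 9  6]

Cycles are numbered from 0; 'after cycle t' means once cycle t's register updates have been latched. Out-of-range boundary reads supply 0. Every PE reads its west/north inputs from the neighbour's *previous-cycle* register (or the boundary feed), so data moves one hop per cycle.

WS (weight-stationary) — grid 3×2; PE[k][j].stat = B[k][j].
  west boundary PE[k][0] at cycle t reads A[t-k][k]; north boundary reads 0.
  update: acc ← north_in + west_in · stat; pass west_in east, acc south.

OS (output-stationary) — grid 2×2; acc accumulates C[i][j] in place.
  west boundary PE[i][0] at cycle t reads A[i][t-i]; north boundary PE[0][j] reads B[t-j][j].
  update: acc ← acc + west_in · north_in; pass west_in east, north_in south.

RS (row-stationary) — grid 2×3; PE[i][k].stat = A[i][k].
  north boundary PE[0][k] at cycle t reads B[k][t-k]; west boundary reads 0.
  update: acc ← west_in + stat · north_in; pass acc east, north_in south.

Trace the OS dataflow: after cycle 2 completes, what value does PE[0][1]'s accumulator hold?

OS on a 2×2 grid — tracing PE[0][1] and its feeders:
  @0  [0,0]  acc 32  |  →4  ↓8
  @0  [0,1]  acc 0  |  →0  ↓0
  @1  [0,0]  acc 39  |  →1  ↓7
  @1  [0,1]  acc 32  |  →4  ↓8
  @2  [0,0]  acc 84  |  →5  ↓9
  @2  [0,1]  acc 36  |  →1  ↓4

PE[0][1].acc = 36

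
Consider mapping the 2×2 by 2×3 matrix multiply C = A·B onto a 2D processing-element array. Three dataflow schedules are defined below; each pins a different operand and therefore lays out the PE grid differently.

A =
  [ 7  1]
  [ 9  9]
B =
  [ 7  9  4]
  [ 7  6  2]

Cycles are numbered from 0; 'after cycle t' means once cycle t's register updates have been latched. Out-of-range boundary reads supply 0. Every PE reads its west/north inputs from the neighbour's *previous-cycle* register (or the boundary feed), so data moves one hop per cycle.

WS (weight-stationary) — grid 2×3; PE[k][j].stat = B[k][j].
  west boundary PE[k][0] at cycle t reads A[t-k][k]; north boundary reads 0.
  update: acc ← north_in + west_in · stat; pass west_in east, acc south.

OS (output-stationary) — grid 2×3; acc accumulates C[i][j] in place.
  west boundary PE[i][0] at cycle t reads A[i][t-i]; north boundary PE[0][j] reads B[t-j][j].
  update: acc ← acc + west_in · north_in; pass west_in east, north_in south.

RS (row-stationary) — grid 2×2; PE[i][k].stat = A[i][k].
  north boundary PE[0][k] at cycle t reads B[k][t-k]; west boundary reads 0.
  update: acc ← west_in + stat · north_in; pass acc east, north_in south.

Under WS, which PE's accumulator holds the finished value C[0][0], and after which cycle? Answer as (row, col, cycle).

(row, col, cycle) = (1, 0, 1)

Under WS, C[0][0] lands at PE[1][0]:
  @0  [1,0]  acc 0  |  →0  ↓0
  @1  [1,0]  acc 56  |  →1  ↓56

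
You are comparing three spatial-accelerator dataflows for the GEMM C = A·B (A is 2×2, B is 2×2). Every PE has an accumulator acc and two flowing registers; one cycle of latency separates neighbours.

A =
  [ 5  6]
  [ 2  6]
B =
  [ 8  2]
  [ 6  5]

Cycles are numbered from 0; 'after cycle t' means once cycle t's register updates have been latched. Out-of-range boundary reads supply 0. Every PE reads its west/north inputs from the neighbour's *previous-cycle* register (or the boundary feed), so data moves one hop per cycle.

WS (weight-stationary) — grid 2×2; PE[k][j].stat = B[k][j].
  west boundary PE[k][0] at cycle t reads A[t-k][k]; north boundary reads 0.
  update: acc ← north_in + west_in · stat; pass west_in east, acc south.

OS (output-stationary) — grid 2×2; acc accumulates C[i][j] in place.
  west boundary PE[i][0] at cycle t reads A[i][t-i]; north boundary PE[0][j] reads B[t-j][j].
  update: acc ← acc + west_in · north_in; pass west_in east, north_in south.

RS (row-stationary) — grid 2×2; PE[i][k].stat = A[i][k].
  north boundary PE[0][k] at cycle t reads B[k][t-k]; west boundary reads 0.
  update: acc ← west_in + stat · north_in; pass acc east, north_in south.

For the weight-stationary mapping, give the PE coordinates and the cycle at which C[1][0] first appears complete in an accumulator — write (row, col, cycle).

(row, col, cycle) = (1, 0, 2)

WS: C[1][0] accumulates in PE[1][0]:
  step 0 · PE1,0: acc=0; fwd→0 fwd↓0
  step 1 · PE1,0: acc=76; fwd→6 fwd↓76
  step 2 · PE1,0: acc=52; fwd→6 fwd↓52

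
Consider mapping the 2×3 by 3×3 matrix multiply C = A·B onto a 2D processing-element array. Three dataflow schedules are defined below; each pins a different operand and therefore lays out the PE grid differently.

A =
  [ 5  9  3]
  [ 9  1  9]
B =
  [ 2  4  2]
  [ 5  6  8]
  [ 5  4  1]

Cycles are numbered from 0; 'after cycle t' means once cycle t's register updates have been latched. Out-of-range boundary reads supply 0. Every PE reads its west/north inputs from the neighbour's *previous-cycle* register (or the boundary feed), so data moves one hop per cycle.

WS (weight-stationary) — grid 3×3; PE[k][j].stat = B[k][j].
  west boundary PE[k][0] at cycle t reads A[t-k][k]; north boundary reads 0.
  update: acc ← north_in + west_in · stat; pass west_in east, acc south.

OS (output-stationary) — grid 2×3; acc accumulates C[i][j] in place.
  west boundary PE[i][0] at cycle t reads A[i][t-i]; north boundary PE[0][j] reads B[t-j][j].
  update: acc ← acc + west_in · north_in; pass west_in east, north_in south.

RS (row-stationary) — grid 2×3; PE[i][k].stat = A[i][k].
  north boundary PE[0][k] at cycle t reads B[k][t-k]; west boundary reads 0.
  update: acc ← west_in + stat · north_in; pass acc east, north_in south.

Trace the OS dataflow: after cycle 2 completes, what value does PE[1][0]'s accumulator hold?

Tracing OS — 2×3 array, target PE[1][0]:
  [0] (0,0) acc=10 (h:5 v:2)
  [0] (1,0) acc=0 (h:0 v:0)
  [1] (0,0) acc=55 (h:9 v:5)
  [1] (1,0) acc=18 (h:9 v:2)
  [2] (0,0) acc=70 (h:3 v:5)
  [2] (1,0) acc=23 (h:1 v:5)

PE[1][0].acc = 23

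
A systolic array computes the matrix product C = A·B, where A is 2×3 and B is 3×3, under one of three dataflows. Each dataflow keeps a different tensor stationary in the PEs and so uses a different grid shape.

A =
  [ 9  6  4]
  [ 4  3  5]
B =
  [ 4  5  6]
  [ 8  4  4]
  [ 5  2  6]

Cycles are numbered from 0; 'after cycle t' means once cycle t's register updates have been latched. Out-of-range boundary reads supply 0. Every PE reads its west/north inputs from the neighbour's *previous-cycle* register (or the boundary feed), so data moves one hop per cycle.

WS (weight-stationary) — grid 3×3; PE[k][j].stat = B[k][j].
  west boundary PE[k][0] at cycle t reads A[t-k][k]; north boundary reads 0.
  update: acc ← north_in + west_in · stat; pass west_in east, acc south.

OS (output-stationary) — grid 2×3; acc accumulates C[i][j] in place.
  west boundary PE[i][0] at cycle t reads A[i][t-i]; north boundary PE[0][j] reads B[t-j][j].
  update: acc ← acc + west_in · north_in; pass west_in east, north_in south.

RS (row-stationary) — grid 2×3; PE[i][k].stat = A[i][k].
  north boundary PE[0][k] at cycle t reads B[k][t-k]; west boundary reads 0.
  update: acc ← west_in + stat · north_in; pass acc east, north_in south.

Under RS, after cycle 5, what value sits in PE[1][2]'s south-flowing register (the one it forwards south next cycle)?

RS on a 2×3 grid — tracing PE[1][2] and its feeders:
  c0 r0c2: 0 / 0 / 0
  c0 r1c1: 0 / 0 / 0
  c0 r1c2: 0 / 0 / 0
  c1 r0c2: 0 / 0 / 0
  c1 r1c1: 0 / 0 / 0
  c1 r1c2: 0 / 0 / 0
  c2 r0c2: 104 / 104 / 5
  c2 r1c1: 40 / 40 / 8
  c2 r1c2: 0 / 0 / 0
  c3 r0c2: 77 / 77 / 2
  c3 r1c1: 32 / 32 / 4
  c3 r1c2: 65 / 65 / 5
  c4 r0c2: 102 / 102 / 6
  c4 r1c1: 36 / 36 / 4
  c4 r1c2: 42 / 42 / 2
  c5 r0c2: 0 / 0 / 0
  c5 r1c1: 0 / 0 / 0
  c5 r1c2: 66 / 66 / 6

register = 6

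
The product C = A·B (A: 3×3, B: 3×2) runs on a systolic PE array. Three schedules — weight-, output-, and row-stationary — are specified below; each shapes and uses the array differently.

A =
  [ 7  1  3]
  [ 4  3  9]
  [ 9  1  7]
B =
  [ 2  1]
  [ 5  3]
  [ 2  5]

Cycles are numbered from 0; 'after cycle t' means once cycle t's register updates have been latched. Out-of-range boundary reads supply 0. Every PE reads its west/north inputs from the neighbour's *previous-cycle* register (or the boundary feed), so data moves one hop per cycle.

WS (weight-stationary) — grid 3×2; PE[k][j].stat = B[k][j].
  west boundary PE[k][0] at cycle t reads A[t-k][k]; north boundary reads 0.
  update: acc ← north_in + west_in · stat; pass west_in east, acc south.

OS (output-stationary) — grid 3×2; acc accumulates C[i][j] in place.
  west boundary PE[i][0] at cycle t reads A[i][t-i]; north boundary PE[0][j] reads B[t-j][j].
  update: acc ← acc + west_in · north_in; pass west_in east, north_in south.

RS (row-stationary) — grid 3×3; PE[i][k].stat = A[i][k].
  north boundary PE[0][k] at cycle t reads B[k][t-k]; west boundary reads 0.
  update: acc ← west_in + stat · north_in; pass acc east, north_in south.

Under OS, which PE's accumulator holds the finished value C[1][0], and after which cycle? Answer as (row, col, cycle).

(row, col, cycle) = (1, 0, 3)

OS: C[1][0] accumulates in PE[1][0]:
  [0] (1,0) acc=0 (h:0 v:0)
  [1] (1,0) acc=8 (h:4 v:2)
  [2] (1,0) acc=23 (h:3 v:5)
  [3] (1,0) acc=41 (h:9 v:2)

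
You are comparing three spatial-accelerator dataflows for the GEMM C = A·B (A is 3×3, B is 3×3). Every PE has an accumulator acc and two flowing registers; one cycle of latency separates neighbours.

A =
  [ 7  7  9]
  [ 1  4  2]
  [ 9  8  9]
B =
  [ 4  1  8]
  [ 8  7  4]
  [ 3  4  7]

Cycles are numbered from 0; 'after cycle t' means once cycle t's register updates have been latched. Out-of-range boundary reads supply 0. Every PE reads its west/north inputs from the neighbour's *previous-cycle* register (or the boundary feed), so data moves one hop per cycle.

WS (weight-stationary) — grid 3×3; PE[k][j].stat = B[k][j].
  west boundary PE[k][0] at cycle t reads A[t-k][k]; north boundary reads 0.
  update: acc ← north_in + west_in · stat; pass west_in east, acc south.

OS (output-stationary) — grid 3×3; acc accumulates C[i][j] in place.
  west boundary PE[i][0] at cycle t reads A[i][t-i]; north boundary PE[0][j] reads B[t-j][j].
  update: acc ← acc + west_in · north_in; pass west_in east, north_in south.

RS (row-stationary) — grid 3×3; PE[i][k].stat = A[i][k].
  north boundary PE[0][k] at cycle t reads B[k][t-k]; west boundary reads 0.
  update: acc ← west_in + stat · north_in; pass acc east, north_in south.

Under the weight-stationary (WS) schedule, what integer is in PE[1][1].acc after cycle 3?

WS on a 3×3 grid — tracing PE[1][1] and its feeders:
  c0 r0c1: 0 / 0 / 0
  c0 r1c0: 0 / 0 / 0
  c0 r1c1: 0 / 0 / 0
  c1 r0c1: 7 / 7 / 7
  c1 r1c0: 84 / 7 / 84
  c1 r1c1: 0 / 0 / 0
  c2 r0c1: 1 / 1 / 1
  c2 r1c0: 36 / 4 / 36
  c2 r1c1: 56 / 7 / 56
  c3 r0c1: 9 / 9 / 9
  c3 r1c0: 100 / 8 / 100
  c3 r1c1: 29 / 4 / 29

PE[1][1].acc = 29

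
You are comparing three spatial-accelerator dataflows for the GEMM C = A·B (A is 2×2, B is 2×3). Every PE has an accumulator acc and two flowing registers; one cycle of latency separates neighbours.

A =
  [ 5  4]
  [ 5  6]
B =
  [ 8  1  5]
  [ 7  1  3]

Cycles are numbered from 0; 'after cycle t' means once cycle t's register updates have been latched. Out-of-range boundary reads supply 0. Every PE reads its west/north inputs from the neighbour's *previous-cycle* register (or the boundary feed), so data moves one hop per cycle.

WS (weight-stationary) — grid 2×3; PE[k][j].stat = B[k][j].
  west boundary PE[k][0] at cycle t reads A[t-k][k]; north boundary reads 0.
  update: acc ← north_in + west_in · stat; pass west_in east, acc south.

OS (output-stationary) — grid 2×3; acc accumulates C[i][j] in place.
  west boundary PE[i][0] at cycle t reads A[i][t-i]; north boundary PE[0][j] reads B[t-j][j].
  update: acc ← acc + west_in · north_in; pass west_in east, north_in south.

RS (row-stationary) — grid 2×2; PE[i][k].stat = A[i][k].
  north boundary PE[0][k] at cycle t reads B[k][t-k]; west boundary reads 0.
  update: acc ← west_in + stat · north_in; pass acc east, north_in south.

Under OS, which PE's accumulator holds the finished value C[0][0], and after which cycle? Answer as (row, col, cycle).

OS: C[0][0] accumulates in PE[0][0]:
  step 0 · PE0,0: acc=40; fwd→5 fwd↓8
  step 1 · PE0,0: acc=68; fwd→4 fwd↓7

(row, col, cycle) = (0, 0, 1)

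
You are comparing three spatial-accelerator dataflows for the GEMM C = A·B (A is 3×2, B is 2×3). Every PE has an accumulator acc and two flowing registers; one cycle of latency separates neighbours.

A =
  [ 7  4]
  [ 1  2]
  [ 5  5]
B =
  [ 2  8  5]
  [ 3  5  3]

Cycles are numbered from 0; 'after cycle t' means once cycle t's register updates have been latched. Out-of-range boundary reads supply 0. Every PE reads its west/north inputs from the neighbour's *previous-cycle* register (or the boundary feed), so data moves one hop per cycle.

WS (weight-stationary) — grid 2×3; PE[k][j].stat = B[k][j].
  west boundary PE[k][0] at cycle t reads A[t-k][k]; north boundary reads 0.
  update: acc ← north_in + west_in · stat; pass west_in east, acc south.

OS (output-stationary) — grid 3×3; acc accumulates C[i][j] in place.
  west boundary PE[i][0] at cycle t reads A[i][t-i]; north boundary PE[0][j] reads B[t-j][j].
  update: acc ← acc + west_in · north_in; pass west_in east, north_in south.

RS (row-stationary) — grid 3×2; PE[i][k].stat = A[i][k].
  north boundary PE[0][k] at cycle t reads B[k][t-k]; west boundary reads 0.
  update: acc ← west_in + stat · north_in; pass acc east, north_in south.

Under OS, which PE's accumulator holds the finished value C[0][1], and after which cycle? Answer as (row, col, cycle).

(row, col, cycle) = (0, 1, 2)

OS: C[0][1] accumulates in PE[0][1]:
  after 0 — PE[0][1] acc=0, pass-E 0, pass-S 0
  after 1 — PE[0][1] acc=56, pass-E 7, pass-S 8
  after 2 — PE[0][1] acc=76, pass-E 4, pass-S 5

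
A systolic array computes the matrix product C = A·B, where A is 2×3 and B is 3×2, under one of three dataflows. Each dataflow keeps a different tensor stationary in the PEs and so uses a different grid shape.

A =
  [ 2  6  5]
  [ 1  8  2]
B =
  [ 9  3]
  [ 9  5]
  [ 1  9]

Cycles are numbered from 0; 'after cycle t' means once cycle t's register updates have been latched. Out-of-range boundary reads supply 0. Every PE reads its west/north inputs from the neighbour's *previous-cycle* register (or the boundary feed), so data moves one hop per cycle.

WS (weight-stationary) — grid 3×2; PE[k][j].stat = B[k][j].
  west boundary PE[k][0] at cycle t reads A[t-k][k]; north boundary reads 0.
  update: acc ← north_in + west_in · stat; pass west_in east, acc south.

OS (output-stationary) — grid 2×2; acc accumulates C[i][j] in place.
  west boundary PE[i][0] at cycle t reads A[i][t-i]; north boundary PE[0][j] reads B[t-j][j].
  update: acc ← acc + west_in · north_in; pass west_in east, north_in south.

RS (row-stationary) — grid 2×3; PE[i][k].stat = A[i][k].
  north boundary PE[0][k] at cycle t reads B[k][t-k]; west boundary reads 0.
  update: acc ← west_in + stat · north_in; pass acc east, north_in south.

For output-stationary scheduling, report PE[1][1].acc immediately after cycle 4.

PE[1][1].acc = 61

OS (2×2). Following PE[1][1] plus its west/north inputs:
  @0  [0,1]  acc 0  |  →0  ↓0
  @0  [1,0]  acc 0  |  →0  ↓0
  @0  [1,1]  acc 0  |  →0  ↓0
  @1  [0,1]  acc 6  |  →2  ↓3
  @1  [1,0]  acc 9  |  →1  ↓9
  @1  [1,1]  acc 0  |  →0  ↓0
  @2  [0,1]  acc 36  |  →6  ↓5
  @2  [1,0]  acc 81  |  →8  ↓9
  @2  [1,1]  acc 3  |  →1  ↓3
  @3  [0,1]  acc 81  |  →5  ↓9
  @3  [1,0]  acc 83  |  →2  ↓1
  @3  [1,1]  acc 43  |  →8  ↓5
  @4  [0,1]  acc 81  |  →0  ↓0
  @4  [1,0]  acc 83  |  →0  ↓0
  @4  [1,1]  acc 61  |  →2  ↓9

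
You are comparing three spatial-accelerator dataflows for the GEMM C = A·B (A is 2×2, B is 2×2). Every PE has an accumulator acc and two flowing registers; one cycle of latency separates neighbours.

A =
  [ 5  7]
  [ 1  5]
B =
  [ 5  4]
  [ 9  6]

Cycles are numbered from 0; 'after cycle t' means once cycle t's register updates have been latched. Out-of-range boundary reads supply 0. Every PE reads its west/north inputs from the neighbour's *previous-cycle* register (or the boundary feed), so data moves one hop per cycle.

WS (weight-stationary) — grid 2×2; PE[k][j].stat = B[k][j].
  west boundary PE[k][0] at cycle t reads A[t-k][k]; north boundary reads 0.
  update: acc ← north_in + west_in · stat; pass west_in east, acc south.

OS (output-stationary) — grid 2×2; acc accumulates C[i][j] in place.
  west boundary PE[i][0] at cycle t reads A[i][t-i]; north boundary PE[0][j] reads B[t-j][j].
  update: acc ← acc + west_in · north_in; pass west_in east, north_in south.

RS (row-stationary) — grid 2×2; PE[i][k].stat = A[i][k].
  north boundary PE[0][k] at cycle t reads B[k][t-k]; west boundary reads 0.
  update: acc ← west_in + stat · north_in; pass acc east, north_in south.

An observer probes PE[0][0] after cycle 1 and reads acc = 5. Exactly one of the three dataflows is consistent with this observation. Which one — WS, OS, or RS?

WS [2×2] PE[0][0] across cycles:
  after 0 — PE[0][0] acc=25, pass-E 5, pass-S 25
  after 1 — PE[0][0] acc=5, pass-E 1, pass-S 5
OS [2×2] PE[0][0] across cycles:
  after 0 — PE[0][0] acc=25, pass-E 5, pass-S 5
  after 1 — PE[0][0] acc=88, pass-E 7, pass-S 9
RS [2×2] PE[0][0] across cycles:
  after 0 — PE[0][0] acc=25, pass-E 25, pass-S 5
  after 1 — PE[0][0] acc=20, pass-E 20, pass-S 4

dataflow = WS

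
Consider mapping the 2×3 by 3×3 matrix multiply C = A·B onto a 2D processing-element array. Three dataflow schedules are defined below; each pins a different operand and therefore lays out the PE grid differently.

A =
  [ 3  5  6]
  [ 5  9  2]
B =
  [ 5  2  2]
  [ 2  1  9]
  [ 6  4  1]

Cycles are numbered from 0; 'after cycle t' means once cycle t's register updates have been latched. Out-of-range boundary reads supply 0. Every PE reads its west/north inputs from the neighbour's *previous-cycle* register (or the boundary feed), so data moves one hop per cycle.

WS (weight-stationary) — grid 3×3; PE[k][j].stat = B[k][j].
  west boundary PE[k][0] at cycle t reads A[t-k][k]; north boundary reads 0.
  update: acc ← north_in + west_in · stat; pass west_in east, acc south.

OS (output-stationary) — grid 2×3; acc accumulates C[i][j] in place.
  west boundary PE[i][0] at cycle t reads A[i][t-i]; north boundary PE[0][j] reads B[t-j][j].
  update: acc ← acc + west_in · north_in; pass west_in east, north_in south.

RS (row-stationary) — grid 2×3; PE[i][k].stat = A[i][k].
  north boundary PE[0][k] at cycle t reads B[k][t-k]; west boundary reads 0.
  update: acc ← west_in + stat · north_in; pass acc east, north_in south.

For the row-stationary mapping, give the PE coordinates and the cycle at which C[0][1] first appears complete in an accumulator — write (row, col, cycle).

(row, col, cycle) = (0, 2, 3)

RS — PE[0][2] is where C[0][1] collects:
  t=0 PE[0][2]: acc=0 h=0 v=0
  t=1 PE[0][2]: acc=0 h=0 v=0
  t=2 PE[0][2]: acc=61 h=61 v=6
  t=3 PE[0][2]: acc=35 h=35 v=4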